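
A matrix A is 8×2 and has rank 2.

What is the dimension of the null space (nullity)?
0

The rank-nullity theorem for an m×n matrix states:
rank(A) + nullity(A) = n (the number of columns).
Here n = 2 and rank(A) = 2, so nullity(A) = 2 - 2 = 0.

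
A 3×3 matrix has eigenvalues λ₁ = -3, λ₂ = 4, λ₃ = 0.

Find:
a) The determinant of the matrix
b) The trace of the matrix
det = 0, trace = 1

Two standard eigenvalue identities:
- det(A) equals the product of the eigenvalues (counted with multiplicity).
- trace(A) equals the sum of the eigenvalues.
det(A) = (-3)*(4)*(0) = 0.
trace(A) = -3 + 4 + 0 = 1.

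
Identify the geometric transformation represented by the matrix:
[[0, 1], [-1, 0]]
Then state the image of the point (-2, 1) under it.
rotation by 90° clockwise (i.e., 270° counterclockwise); image of (-2, 1) is (1, 2)

This matches the form [[cos θ, -sin θ], [sin θ, cos θ]] of a rotation matrix; reading off cos θ and sin θ gives the angle.
The matrix [[0, 1], [-1, 0]] represents: rotation by 90° clockwise (i.e., 270° counterclockwise).
Applying it to (-2, 1): [0·-2 + 1·1, -1·-2 + 0·1] = (1, 2).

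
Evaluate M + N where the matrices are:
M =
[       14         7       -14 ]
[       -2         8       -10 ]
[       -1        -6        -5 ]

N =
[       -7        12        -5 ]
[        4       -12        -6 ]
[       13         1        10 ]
M + N =
[        7        19       -19 ]
[        2        -4       -16 ]
[       12        -5         5 ]

Matrix addition is elementwise: (M+N)[i][j] = M[i][j] + N[i][j].
  (M+N)[0][0] = (14) + (-7) = 7
  (M+N)[0][1] = (7) + (12) = 19
  (M+N)[0][2] = (-14) + (-5) = -19
  (M+N)[1][0] = (-2) + (4) = 2
  (M+N)[1][1] = (8) + (-12) = -4
  (M+N)[1][2] = (-10) + (-6) = -16
  (M+N)[2][0] = (-1) + (13) = 12
  (M+N)[2][1] = (-6) + (1) = -5
  (M+N)[2][2] = (-5) + (10) = 5
M + N =
[        7        19       -19 ]
[        2        -4       -16 ]
[       12        -5         5 ]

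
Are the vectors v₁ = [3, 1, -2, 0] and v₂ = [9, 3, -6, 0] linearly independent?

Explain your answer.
No, linearly dependent (v₂ = 3·v₁)

Check whether there is a scalar k with v₂ = k·v₁.
Comparing components, k = 3 satisfies 3·[3, 1, -2, 0] = [9, 3, -6, 0].
Since v₂ is a scalar multiple of v₁, the two vectors are linearly dependent.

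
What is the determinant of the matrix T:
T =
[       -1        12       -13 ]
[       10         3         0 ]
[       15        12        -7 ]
det(T) = -114

Expand along row 0 (cofactor expansion): det(T) = a*(e*i - f*h) - b*(d*i - f*g) + c*(d*h - e*g), where the 3×3 is [[a, b, c], [d, e, f], [g, h, i]].
Minor M_00 = (3)*(-7) - (0)*(12) = -21 - 0 = -21.
Minor M_01 = (10)*(-7) - (0)*(15) = -70 - 0 = -70.
Minor M_02 = (10)*(12) - (3)*(15) = 120 - 45 = 75.
det(T) = (-1)*(-21) - (12)*(-70) + (-13)*(75) = 21 + 840 - 975 = -114.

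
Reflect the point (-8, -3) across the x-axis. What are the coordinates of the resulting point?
(-8, 3)

Reflection across x-axis: (-8, -3) → (-8, 3)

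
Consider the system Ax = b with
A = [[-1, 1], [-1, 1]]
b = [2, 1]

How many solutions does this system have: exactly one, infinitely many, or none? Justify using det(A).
No solution

det(A) = (-1)*(1) - (1)*(-1) = 0, so A is singular.
The column space of A is span(column 1) = span([-1, -1]).
b = [2, 1] is not a scalar multiple of column 1, so b ∉ column space and the system is inconsistent — no solution.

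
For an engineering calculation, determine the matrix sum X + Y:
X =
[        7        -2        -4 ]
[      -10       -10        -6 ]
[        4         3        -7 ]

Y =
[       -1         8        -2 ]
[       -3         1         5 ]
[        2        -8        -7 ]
X + Y =
[        6         6        -6 ]
[      -13        -9        -1 ]
[        6        -5       -14 ]

Matrix addition is elementwise: (X+Y)[i][j] = X[i][j] + Y[i][j].
  (X+Y)[0][0] = (7) + (-1) = 6
  (X+Y)[0][1] = (-2) + (8) = 6
  (X+Y)[0][2] = (-4) + (-2) = -6
  (X+Y)[1][0] = (-10) + (-3) = -13
  (X+Y)[1][1] = (-10) + (1) = -9
  (X+Y)[1][2] = (-6) + (5) = -1
  (X+Y)[2][0] = (4) + (2) = 6
  (X+Y)[2][1] = (3) + (-8) = -5
  (X+Y)[2][2] = (-7) + (-7) = -14
X + Y =
[        6         6        -6 ]
[      -13        -9        -1 ]
[        6        -5       -14 ]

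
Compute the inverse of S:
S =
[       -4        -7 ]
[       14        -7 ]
det(S) = 126
S⁻¹ =
[    -1/18      1/18 ]
[     -1/9     -2/63 ]

For a 2×2 matrix S = [[a, b], [c, d]] with det(S) ≠ 0, S⁻¹ = (1/det(S)) * [[d, -b], [-c, a]].
det(S) = (-4)*(-7) - (-7)*(14) = 28 + 98 = 126.
S⁻¹ = (1/126) * [[-7, 7], [-14, -4]].
Dividing each entry by 126 and reducing:
S⁻¹ =
[    -1/18      1/18 ]
[     -1/9     -2/63 ]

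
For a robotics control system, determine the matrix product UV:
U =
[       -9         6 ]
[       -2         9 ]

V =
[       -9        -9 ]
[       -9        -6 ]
UV =
[       27        45 ]
[      -63       -36 ]

Matrix multiplication: (UV)[i][j] = sum over k of U[i][k] * V[k][j].
  (UV)[0][0] = (-9)*(-9) + (6)*(-9) = 27
  (UV)[0][1] = (-9)*(-9) + (6)*(-6) = 45
  (UV)[1][0] = (-2)*(-9) + (9)*(-9) = -63
  (UV)[1][1] = (-2)*(-9) + (9)*(-6) = -36
UV =
[       27        45 ]
[      -63       -36 ]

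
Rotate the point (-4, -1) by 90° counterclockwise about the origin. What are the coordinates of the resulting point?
(1, -4)

Rotation matrix R(θ) = [[cos θ, -sin θ], [sin θ, cos θ]]; for θ = 90°:
R = [[0, -1], [1, 0]]
Result: R × [-4, -1]ᵀ = [0·-4 + (-1)·-1, 1·-4 + (0)·-1]ᵀ = (1, -4)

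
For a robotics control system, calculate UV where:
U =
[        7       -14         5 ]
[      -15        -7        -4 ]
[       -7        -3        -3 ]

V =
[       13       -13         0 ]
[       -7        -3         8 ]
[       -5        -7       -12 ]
UV =
[      164       -84      -172 ]
[     -126       244        -8 ]
[      -55       121        12 ]

Matrix multiplication: (UV)[i][j] = sum over k of U[i][k] * V[k][j].
  (UV)[0][0] = (7)*(13) + (-14)*(-7) + (5)*(-5) = 164
  (UV)[0][1] = (7)*(-13) + (-14)*(-3) + (5)*(-7) = -84
  (UV)[0][2] = (7)*(0) + (-14)*(8) + (5)*(-12) = -172
  (UV)[1][0] = (-15)*(13) + (-7)*(-7) + (-4)*(-5) = -126
  (UV)[1][1] = (-15)*(-13) + (-7)*(-3) + (-4)*(-7) = 244
  (UV)[1][2] = (-15)*(0) + (-7)*(8) + (-4)*(-12) = -8
  (UV)[2][0] = (-7)*(13) + (-3)*(-7) + (-3)*(-5) = -55
  (UV)[2][1] = (-7)*(-13) + (-3)*(-3) + (-3)*(-7) = 121
  (UV)[2][2] = (-7)*(0) + (-3)*(8) + (-3)*(-12) = 12
UV =
[      164       -84      -172 ]
[     -126       244        -8 ]
[      -55       121        12 ]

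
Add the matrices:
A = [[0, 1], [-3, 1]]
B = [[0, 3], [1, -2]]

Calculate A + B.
[[0, 4], [-2, -1]]

Add corresponding elements:
(0)+(0)=0
(1)+(3)=4
(-3)+(1)=-2
(1)+(-2)=-1
A + B = [[0, 4], [-2, -1]]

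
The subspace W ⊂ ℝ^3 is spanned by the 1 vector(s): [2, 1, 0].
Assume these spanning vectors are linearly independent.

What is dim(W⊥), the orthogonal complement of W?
dim(W⊥) = 2

For any subspace W of ℝ^n, dim(W) + dim(W⊥) = n (the whole-space dimension).
Here the given 1 vectors are linearly independent, so dim(W) = 1.
Thus dim(W⊥) = n - dim(W) = 3 - 1 = 2.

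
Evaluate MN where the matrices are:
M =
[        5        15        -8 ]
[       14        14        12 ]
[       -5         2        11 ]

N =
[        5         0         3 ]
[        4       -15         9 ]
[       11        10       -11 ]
MN =
[       -3      -305       238 ]
[      258       -90        36 ]
[      104        80      -118 ]

Matrix multiplication: (MN)[i][j] = sum over k of M[i][k] * N[k][j].
  (MN)[0][0] = (5)*(5) + (15)*(4) + (-8)*(11) = -3
  (MN)[0][1] = (5)*(0) + (15)*(-15) + (-8)*(10) = -305
  (MN)[0][2] = (5)*(3) + (15)*(9) + (-8)*(-11) = 238
  (MN)[1][0] = (14)*(5) + (14)*(4) + (12)*(11) = 258
  (MN)[1][1] = (14)*(0) + (14)*(-15) + (12)*(10) = -90
  (MN)[1][2] = (14)*(3) + (14)*(9) + (12)*(-11) = 36
  (MN)[2][0] = (-5)*(5) + (2)*(4) + (11)*(11) = 104
  (MN)[2][1] = (-5)*(0) + (2)*(-15) + (11)*(10) = 80
  (MN)[2][2] = (-5)*(3) + (2)*(9) + (11)*(-11) = -118
MN =
[       -3      -305       238 ]
[      258       -90        36 ]
[      104        80      -118 ]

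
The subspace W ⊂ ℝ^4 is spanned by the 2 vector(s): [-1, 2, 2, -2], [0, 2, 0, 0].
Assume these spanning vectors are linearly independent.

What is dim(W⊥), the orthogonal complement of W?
dim(W⊥) = 2

For any subspace W of ℝ^n, dim(W) + dim(W⊥) = n (the whole-space dimension).
Here the given 2 vectors are linearly independent, so dim(W) = 2.
Thus dim(W⊥) = n - dim(W) = 4 - 2 = 2.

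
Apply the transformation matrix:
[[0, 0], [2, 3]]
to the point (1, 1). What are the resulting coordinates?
(0, 5)

Matrix multiplication:
[[0, 0], [2, 3]] × [1, 1]ᵀ
= [0×1 + 0×1, 2×1 + 3×1]ᵀ
= [0.0000, 5.0000]ᵀ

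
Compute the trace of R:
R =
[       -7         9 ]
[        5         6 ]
tr(R) = -7 + 6 = -1

The trace of a square matrix is the sum of its diagonal entries.
Diagonal entries of R: R[0][0] = -7, R[1][1] = 6.
tr(R) = -7 + 6 = -1.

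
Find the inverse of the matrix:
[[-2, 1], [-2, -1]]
[[-1/4, -1/4], [1/2, -1/2]]

For [[a,b],[c,d]], inverse = (1/det)·[[d,-b],[-c,a]]
det = -2·-1 - 1·-2 = 4
Inverse = (1/4)·[[-1, -1], [2, -2]]
        = [[-1/4, -1/4], [1/2, -1/2]]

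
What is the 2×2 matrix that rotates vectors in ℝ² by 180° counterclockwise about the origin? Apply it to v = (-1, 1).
R = [[-1, 0], [0, -1]]; R·v = (1, -1)

A counterclockwise rotation by angle θ in ℝ² has matrix R(θ) = [[cos θ, -sin θ], [sin θ, cos θ]].
For θ = 180°: cos θ = -1, sin θ = 0.
R(180°) = [[-1, 0], [0, -1]].
R·v = [-1·-1 + (0)·1, 0·-1 + -1·1] = (1, -1).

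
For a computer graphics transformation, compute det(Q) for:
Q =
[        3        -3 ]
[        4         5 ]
det(Q) = 27

For a 2×2 matrix [[a, b], [c, d]], det = a*d - b*c.
det(Q) = (3)*(5) - (-3)*(4) = 15 + 12 = 27.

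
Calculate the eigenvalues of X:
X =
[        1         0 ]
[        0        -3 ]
λ = -3, 1

Solve det(X - λI) = 0. For a 2×2 matrix the characteristic equation is λ² - (trace)λ + det = 0.
trace(X) = a + d = 1 - 3 = -2.
det(X) = a*d - b*c = (1)*(-3) - (0)*(0) = -3 - 0 = -3.
Characteristic equation: λ² - (-2)λ + (-3) = 0.
Discriminant = (-2)² - 4*(-3) = 4 + 12 = 16.
λ = (-2 ± √16) / 2 = (-2 ± 4) / 2 = -3, 1.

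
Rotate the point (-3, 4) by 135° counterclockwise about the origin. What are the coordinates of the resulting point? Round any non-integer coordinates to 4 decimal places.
(-0.7071, -4.9497)

Rotation matrix R(θ) = [[cos θ, -sin θ], [sin θ, cos θ]]; for θ = 135°:
R = [[-√2/2, -√2/2], [√2/2, -√2/2]]
Result: R × [-3, 4]ᵀ = [-√2/2·-3 + (-√2/2)·4, √2/2·-3 + (-√2/2)·4]ᵀ = (-0.7071, -4.9497)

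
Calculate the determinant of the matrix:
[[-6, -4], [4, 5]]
-14

For a 2×2 matrix [[a, b], [c, d]], det = ad - bc
det = (-6)(5) - (-4)(4) = -30 - -16 = -14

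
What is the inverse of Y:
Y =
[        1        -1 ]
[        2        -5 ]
det(Y) = -3
Y⁻¹ =
[      5/3      -1/3 ]
[      2/3      -1/3 ]

For a 2×2 matrix Y = [[a, b], [c, d]] with det(Y) ≠ 0, Y⁻¹ = (1/det(Y)) * [[d, -b], [-c, a]].
det(Y) = (1)*(-5) - (-1)*(2) = -5 + 2 = -3.
Y⁻¹ = (1/-3) * [[-5, 1], [-2, 1]].
Dividing each entry by -3 and reducing:
Y⁻¹ =
[      5/3      -1/3 ]
[      2/3      -1/3 ]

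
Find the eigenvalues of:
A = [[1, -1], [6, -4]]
λ = -2, -1

Solve det(A - λI) = 0. For a 2×2 matrix this is λ² - (trace)λ + det = 0.
trace(A) = 1 - 4 = -3.
det(A) = (1)*(-4) - (-1)*(6) = -4 + 6 = 2.
Characteristic equation: λ² - (-3)λ + (2) = 0.
Discriminant: (-3)² - 4*(2) = 9 - 8 = 1.
Roots: λ = (-3 ± √1) / 2 = -2, -1.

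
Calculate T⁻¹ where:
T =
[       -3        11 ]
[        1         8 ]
det(T) = -35
T⁻¹ =
[    -8/35     11/35 ]
[     1/35      3/35 ]

For a 2×2 matrix T = [[a, b], [c, d]] with det(T) ≠ 0, T⁻¹ = (1/det(T)) * [[d, -b], [-c, a]].
det(T) = (-3)*(8) - (11)*(1) = -24 - 11 = -35.
T⁻¹ = (1/-35) * [[8, -11], [-1, -3]].
Dividing each entry by -35 and reducing:
T⁻¹ =
[    -8/35     11/35 ]
[     1/35      3/35 ]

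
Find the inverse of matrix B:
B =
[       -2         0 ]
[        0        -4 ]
det(B) = 8
B⁻¹ =
[     -1/2         0 ]
[        0      -1/4 ]

For a 2×2 matrix B = [[a, b], [c, d]] with det(B) ≠ 0, B⁻¹ = (1/det(B)) * [[d, -b], [-c, a]].
det(B) = (-2)*(-4) - (0)*(0) = 8 - 0 = 8.
B⁻¹ = (1/8) * [[-4, 0], [0, -2]].
Dividing each entry by 8 and reducing:
B⁻¹ =
[     -1/2         0 ]
[        0      -1/4 ]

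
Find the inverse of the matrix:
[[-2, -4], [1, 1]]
[[1/2, 2], [-1/2, -1]]

For [[a,b],[c,d]], inverse = (1/det)·[[d,-b],[-c,a]]
det = -2·1 - -4·1 = 2
Inverse = (1/2)·[[1, 4], [-1, -2]]
        = [[1/2, 2], [-1/2, -1]]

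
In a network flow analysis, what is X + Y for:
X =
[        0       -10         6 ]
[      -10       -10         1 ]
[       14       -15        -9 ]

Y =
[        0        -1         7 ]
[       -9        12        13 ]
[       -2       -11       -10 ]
X + Y =
[        0       -11        13 ]
[      -19         2        14 ]
[       12       -26       -19 ]

Matrix addition is elementwise: (X+Y)[i][j] = X[i][j] + Y[i][j].
  (X+Y)[0][0] = (0) + (0) = 0
  (X+Y)[0][1] = (-10) + (-1) = -11
  (X+Y)[0][2] = (6) + (7) = 13
  (X+Y)[1][0] = (-10) + (-9) = -19
  (X+Y)[1][1] = (-10) + (12) = 2
  (X+Y)[1][2] = (1) + (13) = 14
  (X+Y)[2][0] = (14) + (-2) = 12
  (X+Y)[2][1] = (-15) + (-11) = -26
  (X+Y)[2][2] = (-9) + (-10) = -19
X + Y =
[        0       -11        13 ]
[      -19         2        14 ]
[       12       -26       -19 ]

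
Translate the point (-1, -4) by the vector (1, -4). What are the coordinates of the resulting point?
(0, -8)

Translation by (1, -4):
x' = -1 + 1 = 0
y' = -4 + -4 = -8
Homogeneous matrix: [[1, 0, 1], [0, 1, -4], [0, 0, 1]]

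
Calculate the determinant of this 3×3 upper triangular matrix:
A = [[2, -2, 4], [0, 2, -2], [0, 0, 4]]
16

The determinant of a triangular matrix is the product of its diagonal entries (the off-diagonal entries above the diagonal do not affect it).
det(A) = (2) * (2) * (4) = 16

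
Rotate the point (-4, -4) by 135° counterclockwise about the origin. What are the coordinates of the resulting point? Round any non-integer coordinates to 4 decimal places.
(5.6569, 0.0000)

Rotation matrix R(θ) = [[cos θ, -sin θ], [sin θ, cos θ]]; for θ = 135°:
R = [[-√2/2, -√2/2], [√2/2, -√2/2]]
Result: R × [-4, -4]ᵀ = [-√2/2·-4 + (-√2/2)·-4, √2/2·-4 + (-√2/2)·-4]ᵀ = (5.6569, 0.0000)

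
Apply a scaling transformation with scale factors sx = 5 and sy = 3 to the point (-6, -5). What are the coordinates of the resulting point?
(-30, -15)

Scaling matrix:
[[5, 0], [0, 3]]
Result: (-6 × 5, -5 × 3) = (-30, -15)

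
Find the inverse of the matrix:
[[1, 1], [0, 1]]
[[1, -1], [0, 1]]

For [[a,b],[c,d]], inverse = (1/det)·[[d,-b],[-c,a]]
det = 1·1 - 1·0 = 1
Inverse = (1/1)·[[1, -1], [0, 1]]
        = [[1, -1], [0, 1]]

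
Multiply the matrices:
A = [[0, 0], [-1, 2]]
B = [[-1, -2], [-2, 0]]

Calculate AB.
[[0, 0], [-3, 2]]

Each entry (i,j) of AB = sum over k of A[i][k]*B[k][j].
(AB)[0][0] = (0)*(-1) + (0)*(-2) = 0
(AB)[0][1] = (0)*(-2) + (0)*(0) = 0
(AB)[1][0] = (-1)*(-1) + (2)*(-2) = -3
(AB)[1][1] = (-1)*(-2) + (2)*(0) = 2
AB = [[0, 0], [-3, 2]]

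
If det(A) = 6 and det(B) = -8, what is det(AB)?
-48

Use the multiplicative property of determinants: det(AB) = det(A)*det(B).
det(AB) = (6)*(-8) = -48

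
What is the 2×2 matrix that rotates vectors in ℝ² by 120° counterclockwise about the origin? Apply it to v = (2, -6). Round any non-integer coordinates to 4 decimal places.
R = [[-1/2, -√3/2], [√3/2, -1/2]]; R·v = (4.1962, 4.7321)

A counterclockwise rotation by angle θ in ℝ² has matrix R(θ) = [[cos θ, -sin θ], [sin θ, cos θ]].
For θ = 120°: cos θ = -1/2, sin θ = √3/2.
R(120°) = [[-1/2, -√3/2], [√3/2, -1/2]].
R·v = [-1/2·2 + (-√3/2)·-6, √3/2·2 + -1/2·-6] = (4.1962, 4.7321).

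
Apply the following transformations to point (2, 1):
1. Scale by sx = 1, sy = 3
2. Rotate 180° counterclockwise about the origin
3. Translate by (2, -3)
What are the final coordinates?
(0, -6)

Step 1: Scale → (2, 3)
Step 2: Rotate 180° → (-2, -3)
Step 3: Translate → (0, -6)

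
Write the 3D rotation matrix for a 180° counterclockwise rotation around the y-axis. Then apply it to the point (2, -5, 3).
R = [[-1, 0, 0], [0, 1, 0], [0, 0, -1]]; R·(2, -5, 3) = (-2, -5, -3)

Rotation matrix for 180° around y-axis:
cos(180°) = -1, sin(180°) = 0
R = [[-1, 0, 0], [0, 1, 0], [0, 0, -1]]
Apply to (2, -5, 3): R·[2, -5, 3]ᵀ = (-2, -5, -3)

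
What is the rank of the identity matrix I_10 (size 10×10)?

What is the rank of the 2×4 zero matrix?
rank(I_10) = 10, rank(0) = 0

The identity I_10 has 10 columns that are the standard basis vectors e_1, …, e_10. These are linearly independent, so all 10 columns are pivots and rank(I_10) = 10.
The 2×4 zero matrix has every entry zero, so every row is the zero row and there are no pivots; rank(0) = 0.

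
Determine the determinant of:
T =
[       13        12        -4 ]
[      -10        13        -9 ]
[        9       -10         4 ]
det(T) = -918

Expand along row 0 (cofactor expansion): det(T) = a*(e*i - f*h) - b*(d*i - f*g) + c*(d*h - e*g), where the 3×3 is [[a, b, c], [d, e, f], [g, h, i]].
Minor M_00 = (13)*(4) - (-9)*(-10) = 52 - 90 = -38.
Minor M_01 = (-10)*(4) - (-9)*(9) = -40 + 81 = 41.
Minor M_02 = (-10)*(-10) - (13)*(9) = 100 - 117 = -17.
det(T) = (13)*(-38) - (12)*(41) + (-4)*(-17) = -494 - 492 + 68 = -918.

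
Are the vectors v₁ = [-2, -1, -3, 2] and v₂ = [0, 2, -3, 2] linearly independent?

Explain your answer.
Yes, linearly independent

Two vectors are linearly dependent iff one is a scalar multiple of the other.
No single scalar k satisfies v₂ = k·v₁ (the ratios of corresponding entries disagree), so v₁ and v₂ are linearly independent.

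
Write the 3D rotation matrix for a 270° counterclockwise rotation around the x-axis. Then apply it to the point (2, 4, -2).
R = [[1, 0, 0], [0, 0, 1], [0, -1, 0]]; R·(2, 4, -2) = (2, -2, -4)

Rotation matrix for 270° around x-axis:
cos(270°) = 0, sin(270°) = -1
R = [[1, 0, 0], [0, 0, 1], [0, -1, 0]]
Apply to (2, 4, -2): R·[2, 4, -2]ᵀ = (2, -2, -4)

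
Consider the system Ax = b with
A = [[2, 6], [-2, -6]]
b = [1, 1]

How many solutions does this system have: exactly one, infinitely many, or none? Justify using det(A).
No solution

det(A) = (2)*(-6) - (6)*(-2) = 0, so A is singular.
The column space of A is span(column 1) = span([2, -2]).
b = [1, 1] is not a scalar multiple of column 1, so b ∉ column space and the system is inconsistent — no solution.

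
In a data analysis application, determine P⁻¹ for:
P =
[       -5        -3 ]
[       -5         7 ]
det(P) = -50
P⁻¹ =
[    -7/50     -3/50 ]
[    -1/10      1/10 ]

For a 2×2 matrix P = [[a, b], [c, d]] with det(P) ≠ 0, P⁻¹ = (1/det(P)) * [[d, -b], [-c, a]].
det(P) = (-5)*(7) - (-3)*(-5) = -35 - 15 = -50.
P⁻¹ = (1/-50) * [[7, 3], [5, -5]].
Dividing each entry by -50 and reducing:
P⁻¹ =
[    -7/50     -3/50 ]
[    -1/10      1/10 ]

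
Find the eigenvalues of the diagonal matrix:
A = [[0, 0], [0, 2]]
λ₁ = 0, λ₂ = 2

The characteristic polynomial of A is det(A - λI) = (0 - λ)(2 - λ) = 0.
The roots are λ = 0 and λ = 2, so the eigenvalues are the diagonal entries.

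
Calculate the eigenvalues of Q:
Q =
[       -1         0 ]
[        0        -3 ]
λ = -3, -1

Solve det(Q - λI) = 0. For a 2×2 matrix the characteristic equation is λ² - (trace)λ + det = 0.
trace(Q) = a + d = -1 - 3 = -4.
det(Q) = a*d - b*c = (-1)*(-3) - (0)*(0) = 3 - 0 = 3.
Characteristic equation: λ² - (-4)λ + (3) = 0.
Discriminant = (-4)² - 4*(3) = 16 - 12 = 4.
λ = (-4 ± √4) / 2 = (-4 ± 2) / 2 = -3, -1.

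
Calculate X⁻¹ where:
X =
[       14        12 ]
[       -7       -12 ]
det(X) = -84
X⁻¹ =
[      1/7       1/7 ]
[    -1/12      -1/6 ]

For a 2×2 matrix X = [[a, b], [c, d]] with det(X) ≠ 0, X⁻¹ = (1/det(X)) * [[d, -b], [-c, a]].
det(X) = (14)*(-12) - (12)*(-7) = -168 + 84 = -84.
X⁻¹ = (1/-84) * [[-12, -12], [7, 14]].
Dividing each entry by -84 and reducing:
X⁻¹ =
[      1/7       1/7 ]
[    -1/12      -1/6 ]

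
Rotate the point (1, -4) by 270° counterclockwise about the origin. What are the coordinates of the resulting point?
(-4, -1)

Rotation matrix R(θ) = [[cos θ, -sin θ], [sin θ, cos θ]]; for θ = 270°:
R = [[0, 1], [-1, 0]]
Result: R × [1, -4]ᵀ = [0·1 + (1)·-4, -1·1 + (0)·-4]ᵀ = (-4, -1)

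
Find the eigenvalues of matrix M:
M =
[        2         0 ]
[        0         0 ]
λ = 0, 2

Solve det(M - λI) = 0. For a 2×2 matrix the characteristic equation is λ² - (trace)λ + det = 0.
trace(M) = a + d = 2 + 0 = 2.
det(M) = a*d - b*c = (2)*(0) - (0)*(0) = 0 - 0 = 0.
Characteristic equation: λ² - (2)λ + (0) = 0.
Discriminant = (2)² - 4*(0) = 4 - 0 = 4.
λ = (2 ± √4) / 2 = (2 ± 2) / 2 = 0, 2.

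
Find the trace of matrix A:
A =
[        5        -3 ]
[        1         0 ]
tr(A) = 5 + 0 = 5

The trace of a square matrix is the sum of its diagonal entries.
Diagonal entries of A: A[0][0] = 5, A[1][1] = 0.
tr(A) = 5 + 0 = 5.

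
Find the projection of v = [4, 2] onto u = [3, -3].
[1, -1]

The projection of v onto u is proj_u(v) = ((v·u) / (u·u)) · u.
v·u = (4)*(3) + (2)*(-3) = 6.
u·u = (3)*(3) + (-3)*(-3) = 18.
coefficient = 6 / 18 = 1/3.
proj_u(v) = 1/3 · [3, -3] = [1, -1].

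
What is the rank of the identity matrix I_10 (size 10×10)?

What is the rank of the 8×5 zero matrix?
rank(I_10) = 10, rank(0) = 0

The identity I_10 has 10 columns that are the standard basis vectors e_1, …, e_10. These are linearly independent, so all 10 columns are pivots and rank(I_10) = 10.
The 8×5 zero matrix has every entry zero, so every row is the zero row and there are no pivots; rank(0) = 0.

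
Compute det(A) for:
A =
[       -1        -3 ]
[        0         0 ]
det(A) = 0

For a 2×2 matrix [[a, b], [c, d]], det = a*d - b*c.
det(A) = (-1)*(0) - (-3)*(0) = 0 - 0 = 0.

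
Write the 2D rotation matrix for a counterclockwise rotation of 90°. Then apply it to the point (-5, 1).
R = [[0, -1], [1, 0]]; R·(-5, 1) = (-1, -5)

Rotation matrix formula: R(θ) = [[cos θ, -sin θ], [sin θ, cos θ]]
For θ = 90°:
cos(90°) = 0
sin(90°) = 1
R = [[0, -1], [1, 0]]
Apply to (-5, 1): [0·-5 + (-1)·1, 1·-5 + 0·1] = (-1, -5)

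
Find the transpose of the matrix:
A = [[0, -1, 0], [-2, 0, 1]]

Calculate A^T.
[[0, -2], [-1, 0], [0, 1]]

The transpose sends entry (i,j) to (j,i); rows become columns.
Row 0 of A: [0, -1, 0] -> column 0 of A^T.
Row 1 of A: [-2, 0, 1] -> column 1 of A^T.
A^T = [[0, -2], [-1, 0], [0, 1]]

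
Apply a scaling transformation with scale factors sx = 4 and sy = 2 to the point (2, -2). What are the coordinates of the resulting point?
(8, -4)

Scaling matrix:
[[4, 0], [0, 2]]
Result: (2 × 4, -2 × 2) = (8, -4)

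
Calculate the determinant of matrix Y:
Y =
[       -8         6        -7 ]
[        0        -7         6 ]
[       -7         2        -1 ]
det(Y) = 131

Expand along row 0 (cofactor expansion): det(Y) = a*(e*i - f*h) - b*(d*i - f*g) + c*(d*h - e*g), where the 3×3 is [[a, b, c], [d, e, f], [g, h, i]].
Minor M_00 = (-7)*(-1) - (6)*(2) = 7 - 12 = -5.
Minor M_01 = (0)*(-1) - (6)*(-7) = 0 + 42 = 42.
Minor M_02 = (0)*(2) - (-7)*(-7) = 0 - 49 = -49.
det(Y) = (-8)*(-5) - (6)*(42) + (-7)*(-49) = 40 - 252 + 343 = 131.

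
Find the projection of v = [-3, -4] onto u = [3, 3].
[-7/2, -7/2]

The projection of v onto u is proj_u(v) = ((v·u) / (u·u)) · u.
v·u = (-3)*(3) + (-4)*(3) = -21.
u·u = (3)*(3) + (3)*(3) = 18.
coefficient = -21 / 18 = -7/6.
proj_u(v) = -7/6 · [3, 3] = [-7/2, -7/2].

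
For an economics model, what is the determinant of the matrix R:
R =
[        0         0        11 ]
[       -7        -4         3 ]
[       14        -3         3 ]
det(R) = 847

Expand along row 0 (cofactor expansion): det(R) = a*(e*i - f*h) - b*(d*i - f*g) + c*(d*h - e*g), where the 3×3 is [[a, b, c], [d, e, f], [g, h, i]].
Minor M_00 = (-4)*(3) - (3)*(-3) = -12 + 9 = -3.
Minor M_01 = (-7)*(3) - (3)*(14) = -21 - 42 = -63.
Minor M_02 = (-7)*(-3) - (-4)*(14) = 21 + 56 = 77.
det(R) = (0)*(-3) - (0)*(-63) + (11)*(77) = 0 + 0 + 847 = 847.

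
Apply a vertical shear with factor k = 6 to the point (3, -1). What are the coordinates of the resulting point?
(3, 17)

Shear matrix for vertical shear with factor k = 6:
[[1, 0], [6, 1]]
Result: (3, -1) → (3, 17)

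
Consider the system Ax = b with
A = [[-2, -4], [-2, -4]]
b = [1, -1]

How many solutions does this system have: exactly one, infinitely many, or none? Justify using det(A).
No solution

det(A) = (-2)*(-4) - (-4)*(-2) = 0, so A is singular.
The column space of A is span(column 1) = span([-2, -2]).
b = [1, -1] is not a scalar multiple of column 1, so b ∉ column space and the system is inconsistent — no solution.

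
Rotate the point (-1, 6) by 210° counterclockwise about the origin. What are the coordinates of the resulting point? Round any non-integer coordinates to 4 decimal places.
(3.8660, -4.6962)

Rotation matrix R(θ) = [[cos θ, -sin θ], [sin θ, cos θ]]; for θ = 210°:
R = [[-√3/2, 1/2], [-1/2, -√3/2]]
Result: R × [-1, 6]ᵀ = [-√3/2·-1 + (1/2)·6, -1/2·-1 + (-√3/2)·6]ᵀ = (3.8660, -4.6962)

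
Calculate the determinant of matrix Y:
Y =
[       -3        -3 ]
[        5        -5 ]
det(Y) = 30

For a 2×2 matrix [[a, b], [c, d]], det = a*d - b*c.
det(Y) = (-3)*(-5) - (-3)*(5) = 15 + 15 = 30.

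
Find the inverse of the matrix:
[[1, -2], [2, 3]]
[[3/7, 2/7], [-2/7, 1/7]]

For [[a,b],[c,d]], inverse = (1/det)·[[d,-b],[-c,a]]
det = 1·3 - -2·2 = 7
Inverse = (1/7)·[[3, 2], [-2, 1]]
        = [[3/7, 2/7], [-2/7, 1/7]]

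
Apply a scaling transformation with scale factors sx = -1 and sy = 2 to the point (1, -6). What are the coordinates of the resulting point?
(-1, -12)

Scaling matrix:
[[-1, 0], [0, 2]]
Result: (1 × -1, -6 × 2) = (-1, -12)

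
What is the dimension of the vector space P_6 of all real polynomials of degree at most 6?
Dimension = 7

A polynomial of degree at most 6 can be written as a₀ + a₁x + a₂x² + … + a_6x^6, with 7 free coefficients a₀, …, a_6.
The set {1, x, x², …, x^6} is a basis: it spans P_6 (every such polynomial is a linear combination of these) and is linearly independent (a polynomial is zero iff all its coefficients are zero).
Therefore dim(P_6) = 6 + 1 = 7.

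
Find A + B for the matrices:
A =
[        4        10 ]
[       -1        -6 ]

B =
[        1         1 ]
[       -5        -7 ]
A + B =
[        5        11 ]
[       -6       -13 ]

Matrix addition is elementwise: (A+B)[i][j] = A[i][j] + B[i][j].
  (A+B)[0][0] = (4) + (1) = 5
  (A+B)[0][1] = (10) + (1) = 11
  (A+B)[1][0] = (-1) + (-5) = -6
  (A+B)[1][1] = (-6) + (-7) = -13
A + B =
[        5        11 ]
[       -6       -13 ]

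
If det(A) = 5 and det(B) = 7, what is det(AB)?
35

Use the multiplicative property of determinants: det(AB) = det(A)*det(B).
det(AB) = (5)*(7) = 35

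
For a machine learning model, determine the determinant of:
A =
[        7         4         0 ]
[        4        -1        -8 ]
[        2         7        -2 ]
det(A) = 374

Expand along row 0 (cofactor expansion): det(A) = a*(e*i - f*h) - b*(d*i - f*g) + c*(d*h - e*g), where the 3×3 is [[a, b, c], [d, e, f], [g, h, i]].
Minor M_00 = (-1)*(-2) - (-8)*(7) = 2 + 56 = 58.
Minor M_01 = (4)*(-2) - (-8)*(2) = -8 + 16 = 8.
Minor M_02 = (4)*(7) - (-1)*(2) = 28 + 2 = 30.
det(A) = (7)*(58) - (4)*(8) + (0)*(30) = 406 - 32 + 0 = 374.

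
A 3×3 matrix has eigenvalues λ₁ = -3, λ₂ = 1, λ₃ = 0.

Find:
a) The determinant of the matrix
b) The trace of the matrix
det = 0, trace = -2

Two standard eigenvalue identities:
- det(A) equals the product of the eigenvalues (counted with multiplicity).
- trace(A) equals the sum of the eigenvalues.
det(A) = (-3)*(1)*(0) = 0.
trace(A) = -3 + 1 + 0 = -2.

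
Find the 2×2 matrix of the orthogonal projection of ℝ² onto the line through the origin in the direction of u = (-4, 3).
[[16/25, -12/25], [-12/25, 9/25]]

The orthogonal projection onto the line spanned by a nonzero vector u = (a, b) has matrix P = (u uᵀ) / (uᵀ u) = (1/(a² + b²)) · [[a², ab], [ab, b²]].
Here u = (-4, 3), so a² + b² = 16 + 9 = 25.
P = (1/25) · [[16, -12], [-12, 9]] = [[16/25, -12/25], [-12/25, 9/25]].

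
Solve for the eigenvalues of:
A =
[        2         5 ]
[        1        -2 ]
λ = -3, 3

Solve det(A - λI) = 0. For a 2×2 matrix the characteristic equation is λ² - (trace)λ + det = 0.
trace(A) = a + d = 2 - 2 = 0.
det(A) = a*d - b*c = (2)*(-2) - (5)*(1) = -4 - 5 = -9.
Characteristic equation: λ² - (0)λ + (-9) = 0.
Discriminant = (0)² - 4*(-9) = 0 + 36 = 36.
λ = (0 ± √36) / 2 = (0 ± 6) / 2 = -3, 3.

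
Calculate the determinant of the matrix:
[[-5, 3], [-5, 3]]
0

For a 2×2 matrix [[a, b], [c, d]], det = ad - bc
det = (-5)(3) - (3)(-5) = -15 - -15 = 0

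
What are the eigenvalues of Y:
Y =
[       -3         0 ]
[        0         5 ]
λ = -3, 5

Solve det(Y - λI) = 0. For a 2×2 matrix the characteristic equation is λ² - (trace)λ + det = 0.
trace(Y) = a + d = -3 + 5 = 2.
det(Y) = a*d - b*c = (-3)*(5) - (0)*(0) = -15 - 0 = -15.
Characteristic equation: λ² - (2)λ + (-15) = 0.
Discriminant = (2)² - 4*(-15) = 4 + 60 = 64.
λ = (2 ± √64) / 2 = (2 ± 8) / 2 = -3, 5.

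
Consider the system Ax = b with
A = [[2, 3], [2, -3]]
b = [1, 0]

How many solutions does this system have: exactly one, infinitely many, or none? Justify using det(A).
Exactly one solution

Compute det(A) = (2)*(-3) - (3)*(2) = -12.
Because det(A) ≠ 0, A is invertible and Ax = b has a unique solution for every b (here x = A⁻¹ b).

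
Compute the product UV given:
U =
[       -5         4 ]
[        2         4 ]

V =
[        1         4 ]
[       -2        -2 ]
UV =
[      -13       -28 ]
[       -6         0 ]

Matrix multiplication: (UV)[i][j] = sum over k of U[i][k] * V[k][j].
  (UV)[0][0] = (-5)*(1) + (4)*(-2) = -13
  (UV)[0][1] = (-5)*(4) + (4)*(-2) = -28
  (UV)[1][0] = (2)*(1) + (4)*(-2) = -6
  (UV)[1][1] = (2)*(4) + (4)*(-2) = 0
UV =
[      -13       -28 ]
[       -6         0 ]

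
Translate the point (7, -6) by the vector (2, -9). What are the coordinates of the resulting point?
(9, -15)

Translation by (2, -9):
x' = 7 + 2 = 9
y' = -6 + -9 = -15
Homogeneous matrix: [[1, 0, 2], [0, 1, -9], [0, 0, 1]]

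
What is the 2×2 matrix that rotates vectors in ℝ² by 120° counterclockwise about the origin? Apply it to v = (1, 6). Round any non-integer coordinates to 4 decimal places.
R = [[-1/2, -√3/2], [√3/2, -1/2]]; R·v = (-5.6962, -2.1340)

A counterclockwise rotation by angle θ in ℝ² has matrix R(θ) = [[cos θ, -sin θ], [sin θ, cos θ]].
For θ = 120°: cos θ = -1/2, sin θ = √3/2.
R(120°) = [[-1/2, -√3/2], [√3/2, -1/2]].
R·v = [-1/2·1 + (-√3/2)·6, √3/2·1 + -1/2·6] = (-5.6962, -2.1340).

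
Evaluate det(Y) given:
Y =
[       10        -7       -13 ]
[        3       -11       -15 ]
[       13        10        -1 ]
det(Y) = 705

Expand along row 0 (cofactor expansion): det(Y) = a*(e*i - f*h) - b*(d*i - f*g) + c*(d*h - e*g), where the 3×3 is [[a, b, c], [d, e, f], [g, h, i]].
Minor M_00 = (-11)*(-1) - (-15)*(10) = 11 + 150 = 161.
Minor M_01 = (3)*(-1) - (-15)*(13) = -3 + 195 = 192.
Minor M_02 = (3)*(10) - (-11)*(13) = 30 + 143 = 173.
det(Y) = (10)*(161) - (-7)*(192) + (-13)*(173) = 1610 + 1344 - 2249 = 705.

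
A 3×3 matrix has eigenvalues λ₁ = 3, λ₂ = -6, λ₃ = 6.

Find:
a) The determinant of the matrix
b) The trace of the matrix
det = -108, trace = 3

Two standard eigenvalue identities:
- det(A) equals the product of the eigenvalues (counted with multiplicity).
- trace(A) equals the sum of the eigenvalues.
det(A) = (3)*(-6)*(6) = -108.
trace(A) = 3 - 6 + 6 = 3.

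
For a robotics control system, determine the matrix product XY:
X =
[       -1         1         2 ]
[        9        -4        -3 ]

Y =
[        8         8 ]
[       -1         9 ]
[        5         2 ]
XY =
[        1         5 ]
[       61        30 ]

Matrix multiplication: (XY)[i][j] = sum over k of X[i][k] * Y[k][j].
  (XY)[0][0] = (-1)*(8) + (1)*(-1) + (2)*(5) = 1
  (XY)[0][1] = (-1)*(8) + (1)*(9) + (2)*(2) = 5
  (XY)[1][0] = (9)*(8) + (-4)*(-1) + (-3)*(5) = 61
  (XY)[1][1] = (9)*(8) + (-4)*(9) + (-3)*(2) = 30
XY =
[        1         5 ]
[       61        30 ]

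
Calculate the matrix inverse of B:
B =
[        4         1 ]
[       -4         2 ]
det(B) = 12
B⁻¹ =
[      1/6     -1/12 ]
[      1/3       1/3 ]

For a 2×2 matrix B = [[a, b], [c, d]] with det(B) ≠ 0, B⁻¹ = (1/det(B)) * [[d, -b], [-c, a]].
det(B) = (4)*(2) - (1)*(-4) = 8 + 4 = 12.
B⁻¹ = (1/12) * [[2, -1], [4, 4]].
Dividing each entry by 12 and reducing:
B⁻¹ =
[      1/6     -1/12 ]
[      1/3       1/3 ]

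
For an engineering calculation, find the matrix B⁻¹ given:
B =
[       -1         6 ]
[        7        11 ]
det(B) = -53
B⁻¹ =
[   -11/53      6/53 ]
[     7/53      1/53 ]

For a 2×2 matrix B = [[a, b], [c, d]] with det(B) ≠ 0, B⁻¹ = (1/det(B)) * [[d, -b], [-c, a]].
det(B) = (-1)*(11) - (6)*(7) = -11 - 42 = -53.
B⁻¹ = (1/-53) * [[11, -6], [-7, -1]].
Dividing each entry by -53 and reducing:
B⁻¹ =
[   -11/53      6/53 ]
[     7/53      1/53 ]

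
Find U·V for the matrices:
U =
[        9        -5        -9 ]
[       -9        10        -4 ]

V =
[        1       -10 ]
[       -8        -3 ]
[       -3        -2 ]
UV =
[       76       -57 ]
[      -77        68 ]

Matrix multiplication: (UV)[i][j] = sum over k of U[i][k] * V[k][j].
  (UV)[0][0] = (9)*(1) + (-5)*(-8) + (-9)*(-3) = 76
  (UV)[0][1] = (9)*(-10) + (-5)*(-3) + (-9)*(-2) = -57
  (UV)[1][0] = (-9)*(1) + (10)*(-8) + (-4)*(-3) = -77
  (UV)[1][1] = (-9)*(-10) + (10)*(-3) + (-4)*(-2) = 68
UV =
[       76       -57 ]
[      -77        68 ]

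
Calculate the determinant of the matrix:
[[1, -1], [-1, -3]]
-4

For a 2×2 matrix [[a, b], [c, d]], det = ad - bc
det = (1)(-3) - (-1)(-1) = -3 - 1 = -4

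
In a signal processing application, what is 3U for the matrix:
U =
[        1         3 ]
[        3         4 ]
3U =
[        3         9 ]
[        9        12 ]

Scalar multiplication is elementwise: (3U)[i][j] = 3 * U[i][j].
  (3U)[0][0] = 3 * (1) = 3
  (3U)[0][1] = 3 * (3) = 9
  (3U)[1][0] = 3 * (3) = 9
  (3U)[1][1] = 3 * (4) = 12
3U =
[        3         9 ]
[        9        12 ]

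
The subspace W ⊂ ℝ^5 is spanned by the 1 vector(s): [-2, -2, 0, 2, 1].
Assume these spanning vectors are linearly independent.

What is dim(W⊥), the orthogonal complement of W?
dim(W⊥) = 4

For any subspace W of ℝ^n, dim(W) + dim(W⊥) = n (the whole-space dimension).
Here the given 1 vectors are linearly independent, so dim(W) = 1.
Thus dim(W⊥) = n - dim(W) = 5 - 1 = 4.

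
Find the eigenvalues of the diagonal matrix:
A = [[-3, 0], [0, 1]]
λ₁ = -3, λ₂ = 1

The characteristic polynomial of A is det(A - λI) = (-3 - λ)(1 - λ) = 0.
The roots are λ = -3 and λ = 1, so the eigenvalues are the diagonal entries.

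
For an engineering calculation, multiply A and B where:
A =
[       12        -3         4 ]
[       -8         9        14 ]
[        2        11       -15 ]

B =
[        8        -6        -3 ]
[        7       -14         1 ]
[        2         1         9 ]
AB =
[       83       -26        -3 ]
[       27       -64       159 ]
[       63      -181      -130 ]

Matrix multiplication: (AB)[i][j] = sum over k of A[i][k] * B[k][j].
  (AB)[0][0] = (12)*(8) + (-3)*(7) + (4)*(2) = 83
  (AB)[0][1] = (12)*(-6) + (-3)*(-14) + (4)*(1) = -26
  (AB)[0][2] = (12)*(-3) + (-3)*(1) + (4)*(9) = -3
  (AB)[1][0] = (-8)*(8) + (9)*(7) + (14)*(2) = 27
  (AB)[1][1] = (-8)*(-6) + (9)*(-14) + (14)*(1) = -64
  (AB)[1][2] = (-8)*(-3) + (9)*(1) + (14)*(9) = 159
  (AB)[2][0] = (2)*(8) + (11)*(7) + (-15)*(2) = 63
  (AB)[2][1] = (2)*(-6) + (11)*(-14) + (-15)*(1) = -181
  (AB)[2][2] = (2)*(-3) + (11)*(1) + (-15)*(9) = -130
AB =
[       83       -26        -3 ]
[       27       -64       159 ]
[       63      -181      -130 ]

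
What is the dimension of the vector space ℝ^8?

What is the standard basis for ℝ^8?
Dimension = 8; standard basis = {e_1, e_2, e_3, …, e_8}

ℝ^8 is the space of 8-tuples of real numbers; its dimension is 8.
The standard basis consists of 8 vectors: e_1, e_2, e_3, …, e_8, where e_i is the vector with 1 in position i and 0 elsewhere.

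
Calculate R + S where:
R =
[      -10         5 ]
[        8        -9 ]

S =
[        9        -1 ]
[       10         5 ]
R + S =
[       -1         4 ]
[       18        -4 ]

Matrix addition is elementwise: (R+S)[i][j] = R[i][j] + S[i][j].
  (R+S)[0][0] = (-10) + (9) = -1
  (R+S)[0][1] = (5) + (-1) = 4
  (R+S)[1][0] = (8) + (10) = 18
  (R+S)[1][1] = (-9) + (5) = -4
R + S =
[       -1         4 ]
[       18        -4 ]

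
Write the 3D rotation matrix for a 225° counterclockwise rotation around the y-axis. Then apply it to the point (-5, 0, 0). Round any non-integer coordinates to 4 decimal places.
R = [[-√2/2, 0, -√2/2], [0, 1, 0], [√2/2, 0, -√2/2]]; R·(-5, 0, 0) = (3.5355, 0.0000, -3.5355)

Rotation matrix for 225° around y-axis:
cos(225°) = -√2/2, sin(225°) = -√2/2
R = [[-√2/2, 0, -√2/2], [0, 1, 0], [√2/2, 0, -√2/2]]
Apply to (-5, 0, 0): R·[-5, 0, 0]ᵀ = (3.5355, 0.0000, -3.5355)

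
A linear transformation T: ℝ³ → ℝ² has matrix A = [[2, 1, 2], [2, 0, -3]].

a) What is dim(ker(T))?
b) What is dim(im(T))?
dim(ker) = 1, dim(im) = 2

The two rows are not scalar multiples of one another (no single k satisfies row 2 = k × row 1), so they are linearly independent.
Thus rank(A) = 2.
dim(im(T)) = rank(A) = 2.
By the rank-nullity theorem applied to T: ℝ³ → ℝ², rank(A) + nullity(A) = 3 (the domain dimension), so dim(ker(T)) = 3 - 2 = 1.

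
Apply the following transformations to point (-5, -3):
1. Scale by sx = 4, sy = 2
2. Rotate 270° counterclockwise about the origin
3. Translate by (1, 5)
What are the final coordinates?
(-5, 25)

Step 1: Scale → (-20, -6)
Step 2: Rotate 270° → (-6, 20)
Step 3: Translate → (-5, 25)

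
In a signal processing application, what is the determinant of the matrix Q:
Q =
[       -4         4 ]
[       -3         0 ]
det(Q) = 12

For a 2×2 matrix [[a, b], [c, d]], det = a*d - b*c.
det(Q) = (-4)*(0) - (4)*(-3) = 0 + 12 = 12.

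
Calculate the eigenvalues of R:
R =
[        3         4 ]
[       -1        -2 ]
λ = -1, 2

Solve det(R - λI) = 0. For a 2×2 matrix the characteristic equation is λ² - (trace)λ + det = 0.
trace(R) = a + d = 3 - 2 = 1.
det(R) = a*d - b*c = (3)*(-2) - (4)*(-1) = -6 + 4 = -2.
Characteristic equation: λ² - (1)λ + (-2) = 0.
Discriminant = (1)² - 4*(-2) = 1 + 8 = 9.
λ = (1 ± √9) / 2 = (1 ± 3) / 2 = -1, 2.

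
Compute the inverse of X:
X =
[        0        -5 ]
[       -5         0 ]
det(X) = -25
X⁻¹ =
[        0      -1/5 ]
[     -1/5         0 ]

For a 2×2 matrix X = [[a, b], [c, d]] with det(X) ≠ 0, X⁻¹ = (1/det(X)) * [[d, -b], [-c, a]].
det(X) = (0)*(0) - (-5)*(-5) = 0 - 25 = -25.
X⁻¹ = (1/-25) * [[0, 5], [5, 0]].
Dividing each entry by -25 and reducing:
X⁻¹ =
[        0      -1/5 ]
[     -1/5         0 ]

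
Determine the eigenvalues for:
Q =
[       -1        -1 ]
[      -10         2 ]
λ = -3, 4

Solve det(Q - λI) = 0. For a 2×2 matrix the characteristic equation is λ² - (trace)λ + det = 0.
trace(Q) = a + d = -1 + 2 = 1.
det(Q) = a*d - b*c = (-1)*(2) - (-1)*(-10) = -2 - 10 = -12.
Characteristic equation: λ² - (1)λ + (-12) = 0.
Discriminant = (1)² - 4*(-12) = 1 + 48 = 49.
λ = (1 ± √49) / 2 = (1 ± 7) / 2 = -3, 4.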